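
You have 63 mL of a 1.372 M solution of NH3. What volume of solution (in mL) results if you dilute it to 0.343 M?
Using M₁V₁ = M₂V₂:
1.372 × 63 = 0.343 × V₂
V₂ = (1.372 × 63) / 0.343 = 252 mL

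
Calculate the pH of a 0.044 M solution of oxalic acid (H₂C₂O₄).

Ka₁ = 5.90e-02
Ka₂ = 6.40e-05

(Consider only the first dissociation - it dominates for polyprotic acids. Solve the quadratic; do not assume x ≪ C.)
pH = 1.53

x² + Ka₁·x − Ka₁·C = 0 with Ka₁ = 5.90e-02, C = 0.044.
x = (−Ka₁ + √(Ka₁² + 4·Ka₁·C))/2 = 2.9375e-02 M, so pH = 1.53.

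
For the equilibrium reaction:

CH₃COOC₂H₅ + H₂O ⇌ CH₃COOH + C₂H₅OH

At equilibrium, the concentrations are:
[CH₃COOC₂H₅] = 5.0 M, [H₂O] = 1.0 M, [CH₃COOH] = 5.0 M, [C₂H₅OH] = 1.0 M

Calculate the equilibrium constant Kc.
K_c = 1.0000

Kc = ([CH₃COOH] × [C₂H₅OH]) / ([CH₃COOC₂H₅] × [H₂O])
   = ((5.0)·(1.0)) / ((5.0)·(1.0))
   = 5 / 5 = 1.0000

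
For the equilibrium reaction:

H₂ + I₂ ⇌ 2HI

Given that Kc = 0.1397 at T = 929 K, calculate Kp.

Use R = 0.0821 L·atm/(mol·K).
K_p = 0.1397

Δn = (moles gaseous products) − (moles gaseous reactants) = 0
T = 929 K; RT = 0.0821 × 929 = 76.2709
Kp = Kc·(RT)^Δn = 0.1397 × (76.2709)^0 = 0.1397 × 1 = 0.1397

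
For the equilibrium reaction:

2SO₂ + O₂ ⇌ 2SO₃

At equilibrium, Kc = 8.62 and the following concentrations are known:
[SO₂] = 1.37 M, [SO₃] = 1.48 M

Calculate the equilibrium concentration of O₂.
[O₂] = 0.1354 M

Kc = ([SO₃]^2) / ([SO₂]^2 × [O₂]) = 8.62
[O₂]^1 = (product terms)/(Kc · other reactant terms) = 2.1904 / (8.62 · 1.8769) = 0.13539
[O₂] = 0.1354 M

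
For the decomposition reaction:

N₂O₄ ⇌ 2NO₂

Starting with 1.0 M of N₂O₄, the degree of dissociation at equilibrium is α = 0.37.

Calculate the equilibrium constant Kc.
K_c = 0.8692

x = α·[A]₀ = 0.37 × 1.0 = 0.37 M dissociated.
At eq: [N₂O₄] = 1.0 − 0.37 = 0.63 M; [NO₂] = 2x = 0.74 M.
Kc = [NO₂]²/[N₂O₄] = (0.74)²/0.63 = 0.8692.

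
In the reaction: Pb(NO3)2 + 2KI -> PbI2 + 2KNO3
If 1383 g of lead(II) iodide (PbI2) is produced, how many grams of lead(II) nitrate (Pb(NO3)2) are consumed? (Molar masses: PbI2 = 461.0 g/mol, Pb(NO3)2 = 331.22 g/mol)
Moles of PbI2 = 1383 g ÷ 461.0 g/mol = 3 mol
Mole ratio: 1 mol Pb(NO3)2 / 1 mol PbI2
Moles of Pb(NO3)2 = 3 × (1/1) = 3 mol
Mass of Pb(NO3)2 = 3 mol × 331.22 g/mol = 993.7 g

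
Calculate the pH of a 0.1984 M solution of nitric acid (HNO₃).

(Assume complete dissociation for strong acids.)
pH = 0.70

[H⁺] = 0.1984 M for strong acid. pH = -log[H⁺] = -log(0.1984)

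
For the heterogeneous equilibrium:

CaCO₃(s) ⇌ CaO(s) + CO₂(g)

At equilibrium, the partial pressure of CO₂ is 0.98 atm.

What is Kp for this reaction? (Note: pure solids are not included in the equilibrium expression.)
K_p = 0.98

Solids (CaCO₃, CaO) have activity 1 and are excluded.
Kp = P(CO₂) = 0.98.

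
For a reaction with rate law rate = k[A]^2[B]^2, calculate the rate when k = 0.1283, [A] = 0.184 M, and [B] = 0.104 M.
4.698e-05 M/s

rate = k·[A]^2·[B]^2 = 0.1283·(0.184)^2·(0.104)^2 = 0.1283·0.033856·0.010816 = 4.698e-05 M/s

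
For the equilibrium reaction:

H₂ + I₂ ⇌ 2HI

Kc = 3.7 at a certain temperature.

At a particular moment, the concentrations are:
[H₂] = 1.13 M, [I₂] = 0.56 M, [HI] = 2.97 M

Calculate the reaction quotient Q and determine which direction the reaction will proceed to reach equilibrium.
Q = 13.939, Q > K, reaction proceeds reverse (toward reactants)

Q = ([HI]^2) / ([H₂] × [I₂])
  = ((2.97)^2) / ((1.13)·(0.56)) = 8.8209/0.6328 = 13.94
Since Q = 13.94 > Kc = 3.7, the reaction proceeds reverse (toward reactants) to reach equilibrium.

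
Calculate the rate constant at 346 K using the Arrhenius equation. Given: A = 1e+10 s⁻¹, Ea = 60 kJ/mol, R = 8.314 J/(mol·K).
8.74e+00 s⁻¹

k = A·exp(-Ea/(R·T)) = 1e+10·exp(-60000/(8.314·346)) = 1e+10·exp(-20.8576) = 1e+10·8.7426e-10 = 8.74e+00 s⁻¹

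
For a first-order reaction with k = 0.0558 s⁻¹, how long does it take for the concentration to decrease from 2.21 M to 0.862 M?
16.87 s

From ln[A] = ln[A]₀ - k·t: t = ln([A]₀/[A])/k = ln(2.21/0.862)/0.0558 = ln(2.5638)/0.0558 = 0.9415/0.0558 = 16.87 s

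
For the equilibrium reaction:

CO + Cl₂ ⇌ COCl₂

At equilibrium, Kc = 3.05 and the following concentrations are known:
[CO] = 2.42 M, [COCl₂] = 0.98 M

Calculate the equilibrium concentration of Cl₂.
[Cl₂] = 0.1328 M

Kc = ([COCl₂]) / ([CO] × [Cl₂]) = 3.05
[Cl₂]^1 = (product terms)/(Kc · other reactant terms) = 0.98 / (3.05 · 2.42) = 0.13277
[Cl₂] = 0.1328 M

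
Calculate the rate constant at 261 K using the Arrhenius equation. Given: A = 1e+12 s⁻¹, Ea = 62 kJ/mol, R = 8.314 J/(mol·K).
3.90e-01 s⁻¹

k = A·exp(-Ea/(R·T)) = 1e+12·exp(-62000/(8.314·261)) = 1e+12·exp(-28.5720) = 1e+12·3.9023e-13 = 3.90e-01 s⁻¹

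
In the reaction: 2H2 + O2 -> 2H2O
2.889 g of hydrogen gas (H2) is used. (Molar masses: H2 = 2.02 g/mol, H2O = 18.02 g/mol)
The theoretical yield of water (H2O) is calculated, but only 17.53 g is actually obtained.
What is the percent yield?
Moles of H2 = 2.889 g ÷ 2.02 g/mol = 1.4302 mol
Mole ratio: 2 mol H2O / 2 mol H2
Moles of H2O = 1.4302 × (2/2) = 1.4302 mol
Theoretical yield = 1.4302 mol × 18.02 g/mol = 25.772 g
Actual yield = 17.53 g
Percent yield = (17.53 / 25.772) × 100% = 68.0%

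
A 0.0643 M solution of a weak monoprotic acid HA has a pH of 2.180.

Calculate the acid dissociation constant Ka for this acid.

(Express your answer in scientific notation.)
K_a = 7.57e-04

[H⁺] = 10^(−pH) = 10^(−2.180) = 6.607e-03 M. For HA ⇌ H⁺ + A⁻, Ka = x²/(C − x) = (6.607e-03)²/(0.0643 − 6.607e-03) = 7.57e-04.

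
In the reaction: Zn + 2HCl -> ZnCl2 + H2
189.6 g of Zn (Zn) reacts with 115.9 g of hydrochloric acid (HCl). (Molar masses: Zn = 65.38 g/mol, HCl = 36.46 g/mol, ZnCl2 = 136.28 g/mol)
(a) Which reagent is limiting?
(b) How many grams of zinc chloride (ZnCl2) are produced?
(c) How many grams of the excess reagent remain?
(a) HCl, (b) 216.6 g, (c) 85.68 g

Moles of Zn = 189.6 g ÷ 65.38 g/mol = 2.89997 mol
Moles of HCl = 115.9 g ÷ 36.46 g/mol = 3.17883 mol
Moles ÷ coefficient: Zn: 2.89997/1 = 2.9, HCl: 3.17883/2 = 1.589
(a) HCl has the smaller value, so HCl is the limiting reagent.
(b) Moles of ZnCl2 = 3.17883 mol HCl × (1/2) = 1.58941 mol; mass = 1.58941 mol × 136.28 g/mol = 216.6 g
(c) Zn consumed = 3.17883 × (1/2) = 1.58941 mol; remaining = 2.89997 − 1.58941 = 1.31056 mol; mass = 1.31056 mol × 65.38 g/mol = 85.68 g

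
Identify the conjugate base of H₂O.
Conjugate base: OH⁻

Conjugate acid-base pairs differ by one H⁺. Ka × Kb = Kw for a conjugate pair.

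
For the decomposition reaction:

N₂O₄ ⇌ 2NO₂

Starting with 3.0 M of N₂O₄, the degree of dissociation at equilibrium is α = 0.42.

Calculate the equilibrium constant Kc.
K_c = 3.6497

x = α·[A]₀ = 0.42 × 3.0 = 1.26 M dissociated.
At eq: [N₂O₄] = 3.0 − 1.26 = 1.74 M; [NO₂] = 2x = 2.52 M.
Kc = [NO₂]²/[N₂O₄] = (2.52)²/1.74 = 3.65.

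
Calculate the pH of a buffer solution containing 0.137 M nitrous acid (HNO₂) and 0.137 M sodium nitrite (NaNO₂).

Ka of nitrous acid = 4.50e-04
pH = 3.35

pKa = -log(4.50e-04) = 3.35. pH = pKa + log([A⁻]/[HA]) = 3.35 + log(0.137/0.137)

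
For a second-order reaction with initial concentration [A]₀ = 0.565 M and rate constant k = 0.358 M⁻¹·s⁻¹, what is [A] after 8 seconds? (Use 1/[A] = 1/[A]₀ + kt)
0.2158 M

1/[A] = 1/[A]₀ + k·t = 1/0.565 + (0.358)·(8) = 1.7699 + 2.8640 = 4.6339
[A] = 1/4.6339 = 0.2158 M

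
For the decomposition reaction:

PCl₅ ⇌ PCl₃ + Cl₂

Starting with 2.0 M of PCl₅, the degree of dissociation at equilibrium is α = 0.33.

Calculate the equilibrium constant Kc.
K_c = 0.3251

x = α·[A]₀ = 0.33 × 2.0 = 0.66 M dissociated.
At eq: [PCl₅] = 2.0 − 0.66 = 1.34 M; [PCl₃] = [Cl₂] = x = 0.66 M.
Kc = [PCl₃][Cl₂]/[PCl₅] = (0.66)²/1.34 = 0.3251.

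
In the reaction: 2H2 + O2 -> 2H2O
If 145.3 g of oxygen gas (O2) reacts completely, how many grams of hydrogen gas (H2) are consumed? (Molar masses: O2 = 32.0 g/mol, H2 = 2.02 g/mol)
Moles of O2 = 145.3 g ÷ 32.0 g/mol = 4.54063 mol
Mole ratio: 2 mol H2 / 1 mol O2
Moles of H2 = 4.54063 × (2/1) = 9.08125 mol
Mass of H2 = 9.08125 mol × 2.02 g/mol = 18.34 g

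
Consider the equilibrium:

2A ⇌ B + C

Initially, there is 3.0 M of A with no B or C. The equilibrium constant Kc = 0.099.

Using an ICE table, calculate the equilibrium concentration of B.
[B] = 0.579 M

ICE: [A] = 3.0 − 2x, [B] = [C] = x.
Kc = x²/(3.0 − 2x)² = 0.099 ⇒ √Kc = x/(3.0 − 2x).
x = √0.099·3.0/(1 + 2√0.099) = 0.31464·3.0/1.6293 = 0.57935.
[B] = x = 0.579 M.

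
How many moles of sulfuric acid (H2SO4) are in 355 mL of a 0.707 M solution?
Moles = Molarity × Volume (L)
Moles = 0.707 M × 0.355 L = 0.251 mol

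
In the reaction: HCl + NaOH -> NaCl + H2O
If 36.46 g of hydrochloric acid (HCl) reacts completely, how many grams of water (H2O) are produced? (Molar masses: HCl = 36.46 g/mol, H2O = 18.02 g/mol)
Moles of HCl = 36.46 g ÷ 36.46 g/mol = 1 mol
Mole ratio: 1 mol H2O / 1 mol HCl
Moles of H2O = 1 × (1/1) = 1 mol
Mass of H2O = 1 mol × 18.02 g/mol = 18.02 g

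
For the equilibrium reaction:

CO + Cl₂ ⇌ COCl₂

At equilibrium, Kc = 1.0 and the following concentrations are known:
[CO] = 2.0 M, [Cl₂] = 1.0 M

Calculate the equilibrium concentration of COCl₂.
[COCl₂] = 2.0000 M

Kc = ([COCl₂]) / ([CO] × [Cl₂]) = 1.0
[COCl₂]^1 = Kc · (reactant terms)/(other product terms) = 1.0 · 2 / 1 = 2
[COCl₂] = 2.0000 M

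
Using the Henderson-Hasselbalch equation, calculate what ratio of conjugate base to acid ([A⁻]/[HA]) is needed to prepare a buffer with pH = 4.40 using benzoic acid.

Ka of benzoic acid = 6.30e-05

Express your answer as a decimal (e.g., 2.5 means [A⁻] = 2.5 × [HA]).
[A⁻]/[HA] = 1.582

pKa = −log(6.30e-05) = 4.2007. pH = pKa + log([A⁻]/[HA]). 4.40 = 4.2007 + log(ratio). log(ratio) = 4.40 − 4.2007 = 0.1993. ratio = 10^(0.1993) = 1.582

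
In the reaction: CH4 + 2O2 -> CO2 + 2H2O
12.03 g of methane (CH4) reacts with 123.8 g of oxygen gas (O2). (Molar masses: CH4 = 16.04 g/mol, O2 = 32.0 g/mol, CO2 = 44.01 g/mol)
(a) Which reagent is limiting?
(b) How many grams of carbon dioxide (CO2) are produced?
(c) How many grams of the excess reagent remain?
(a) CH4, (b) 33.01 g, (c) 75.8 g

Moles of CH4 = 12.03 g ÷ 16.04 g/mol = 0.75 mol
Moles of O2 = 123.8 g ÷ 32.0 g/mol = 3.86875 mol
Moles ÷ coefficient: CH4: 0.75/1 = 0.75, O2: 3.86875/2 = 1.934
(a) CH4 has the smaller value, so CH4 is the limiting reagent.
(b) Moles of CO2 = 0.75 mol CH4 × (1/1) = 0.75 mol; mass = 0.75 mol × 44.01 g/mol = 33.01 g
(c) O2 consumed = 0.75 × (2/1) = 1.5 mol; remaining = 3.86875 − 1.5 = 2.36875 mol; mass = 2.36875 mol × 32.0 g/mol = 75.8 g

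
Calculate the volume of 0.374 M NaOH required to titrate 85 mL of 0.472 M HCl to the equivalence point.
V_{base} = 107.3 mL

At equivalence: moles acid = moles base.
moles HCl = 0.472 M × 0.085 L = 0.04012 mol
V_NaOH = 0.04012 mol ÷ 0.374 M = 0.1073 L = 107.3 mL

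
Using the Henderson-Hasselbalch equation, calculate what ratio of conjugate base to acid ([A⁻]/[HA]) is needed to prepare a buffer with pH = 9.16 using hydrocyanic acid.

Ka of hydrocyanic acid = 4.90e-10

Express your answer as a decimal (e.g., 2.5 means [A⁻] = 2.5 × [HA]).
[A⁻]/[HA] = 0.708

pKa = −log(4.90e-10) = 9.3098. pH = pKa + log([A⁻]/[HA]). 9.16 = 9.3098 + log(ratio). log(ratio) = 9.16 − 9.3098 = -0.1498. ratio = 10^(-0.1498) = 0.708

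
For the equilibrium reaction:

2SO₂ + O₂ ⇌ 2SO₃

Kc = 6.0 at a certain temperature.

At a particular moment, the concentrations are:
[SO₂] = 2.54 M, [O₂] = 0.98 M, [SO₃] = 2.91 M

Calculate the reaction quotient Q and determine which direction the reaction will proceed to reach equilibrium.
Q = 1.339, Q < K, reaction proceeds forward (toward products)

Q = ([SO₃]^2) / ([SO₂]^2 × [O₂])
  = ((2.91)^2) / ((2.54)^2·(0.98)) = 8.4681/6.3226 = 1.339
Since Q = 1.339 < Kc = 6.0, the reaction proceeds forward (toward products) to reach equilibrium.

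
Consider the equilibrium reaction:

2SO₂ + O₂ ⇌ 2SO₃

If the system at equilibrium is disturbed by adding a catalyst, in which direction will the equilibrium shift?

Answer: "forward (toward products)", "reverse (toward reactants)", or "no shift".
no shift

Apply Le Chatelier's principle: system shifts to counteract the change.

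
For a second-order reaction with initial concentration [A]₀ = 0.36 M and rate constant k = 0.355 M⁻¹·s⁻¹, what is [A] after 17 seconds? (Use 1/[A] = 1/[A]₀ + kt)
0.1135 M

1/[A] = 1/[A]₀ + k·t = 1/0.36 + (0.355)·(17) = 2.7778 + 6.0350 = 8.8128
[A] = 1/8.8128 = 0.1135 M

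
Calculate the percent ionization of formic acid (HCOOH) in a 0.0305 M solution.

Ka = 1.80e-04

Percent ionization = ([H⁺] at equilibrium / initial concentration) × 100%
Percent ionization = 7.39%

Let x = [H⁺]. Ka = x²/(C - x) ⇒ x² + (1.80e-04)x - (1.80e-04)(0.0305) = 0. x = 2.2548e-03. Percent = (2.2548e-03/0.0305) × 100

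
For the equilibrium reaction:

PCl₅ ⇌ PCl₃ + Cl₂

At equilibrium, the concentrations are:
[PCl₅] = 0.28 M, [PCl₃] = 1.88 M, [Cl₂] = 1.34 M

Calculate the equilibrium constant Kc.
K_c = 8.9971

Kc = ([PCl₃] × [Cl₂]) / ([PCl₅])
   = ((1.88)·(1.34)) / ((0.28))
   = 2.5192 / 0.28 = 8.9971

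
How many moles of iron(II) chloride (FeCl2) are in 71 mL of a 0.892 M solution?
Moles = Molarity × Volume (L)
Moles = 0.892 M × 0.071 L = 0.06333 mol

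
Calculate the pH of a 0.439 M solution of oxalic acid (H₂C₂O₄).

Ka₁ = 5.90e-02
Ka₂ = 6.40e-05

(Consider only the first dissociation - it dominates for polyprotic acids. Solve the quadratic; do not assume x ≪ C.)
pH = 0.87

x² + Ka₁·x − Ka₁·C = 0 with Ka₁ = 5.90e-02, C = 0.439.
x = (−Ka₁ + √(Ka₁² + 4·Ka₁·C))/2 = 1.3412e-01 M, so pH = 0.87.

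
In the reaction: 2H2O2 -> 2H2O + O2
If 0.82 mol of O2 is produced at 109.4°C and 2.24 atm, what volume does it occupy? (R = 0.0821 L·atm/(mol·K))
T = 109.4°C + 273.15 = 382.55 K
V = nRT/P = (0.82 × 0.0821 × 382.55) / 2.24
V = 11.50 L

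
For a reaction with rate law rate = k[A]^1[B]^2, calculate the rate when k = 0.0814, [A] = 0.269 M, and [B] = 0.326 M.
0.002327 M/s

rate = k·[A]^1·[B]^2 = 0.0814·(0.269)^1·(0.326)^2 = 0.0814·0.269·0.106276 = 0.002327 M/s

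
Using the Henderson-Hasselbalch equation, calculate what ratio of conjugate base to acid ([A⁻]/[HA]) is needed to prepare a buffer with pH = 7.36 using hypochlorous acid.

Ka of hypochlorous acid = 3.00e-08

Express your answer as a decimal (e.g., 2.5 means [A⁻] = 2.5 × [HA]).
[A⁻]/[HA] = 0.687

pKa = −log(3.00e-08) = 7.5229. pH = pKa + log([A⁻]/[HA]). 7.36 = 7.5229 + log(ratio). log(ratio) = 7.36 − 7.5229 = -0.1629. ratio = 10^(-0.1629) = 0.687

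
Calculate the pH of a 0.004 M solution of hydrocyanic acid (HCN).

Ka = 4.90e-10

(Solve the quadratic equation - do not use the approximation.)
pH = 5.85

x² + Ka×x - Ka×C = 0. Using quadratic formula: [H⁺] = 1.3998e-06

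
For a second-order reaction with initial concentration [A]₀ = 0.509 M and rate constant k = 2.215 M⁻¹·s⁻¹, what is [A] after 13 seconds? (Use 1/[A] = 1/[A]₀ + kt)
0.0325 M

1/[A] = 1/[A]₀ + k·t = 1/0.509 + (2.215)·(13) = 1.9646 + 28.7950 = 30.7596
[A] = 1/30.7596 = 0.0325 M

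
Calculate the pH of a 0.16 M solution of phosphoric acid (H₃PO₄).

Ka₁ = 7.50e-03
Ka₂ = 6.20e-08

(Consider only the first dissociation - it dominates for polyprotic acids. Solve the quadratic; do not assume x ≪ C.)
pH = 1.51

x² + Ka₁·x − Ka₁·C = 0 with Ka₁ = 7.50e-03, C = 0.16.
x = (−Ka₁ + √(Ka₁² + 4·Ka₁·C))/2 = 3.1093e-02 M, so pH = 1.51.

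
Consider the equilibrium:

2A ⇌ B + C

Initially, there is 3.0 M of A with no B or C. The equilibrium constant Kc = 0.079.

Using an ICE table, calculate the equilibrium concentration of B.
[B] = 0.540 M

ICE: [A] = 3.0 − 2x, [B] = [C] = x.
Kc = x²/(3.0 − 2x)² = 0.079 ⇒ √Kc = x/(3.0 − 2x).
x = √0.079·3.0/(1 + 2√0.079) = 0.28107·3.0/1.5621 = 0.53978.
[B] = x = 0.540 M.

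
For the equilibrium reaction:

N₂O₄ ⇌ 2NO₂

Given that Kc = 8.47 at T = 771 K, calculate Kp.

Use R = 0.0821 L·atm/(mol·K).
K_p = 536.1434

Δn = (moles gaseous products) − (moles gaseous reactants) = 1
T = 771 K; RT = 0.0821 × 771 = 63.2991
Kp = Kc·(RT)^Δn = 8.47 × (63.2991)^1 = 8.47 × 63.2991 = 536.1434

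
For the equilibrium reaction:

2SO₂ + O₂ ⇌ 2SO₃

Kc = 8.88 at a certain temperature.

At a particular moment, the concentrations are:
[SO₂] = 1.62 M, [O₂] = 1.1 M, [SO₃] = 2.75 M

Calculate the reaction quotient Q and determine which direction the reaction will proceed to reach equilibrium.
Q = 2.620, Q < K, reaction proceeds forward (toward products)

Q = ([SO₃]^2) / ([SO₂]^2 × [O₂])
  = ((2.75)^2) / ((1.62)^2·(1.1)) = 7.5625/2.8868 = 2.62
Since Q = 2.62 < Kc = 8.88, the reaction proceeds forward (toward products) to reach equilibrium.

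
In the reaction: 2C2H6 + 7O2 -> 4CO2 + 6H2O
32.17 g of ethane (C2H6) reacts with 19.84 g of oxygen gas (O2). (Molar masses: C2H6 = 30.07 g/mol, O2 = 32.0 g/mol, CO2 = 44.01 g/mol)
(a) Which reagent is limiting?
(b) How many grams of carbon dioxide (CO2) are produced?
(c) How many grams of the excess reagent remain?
(a) O2, (b) 15.59 g, (c) 26.84 g

Moles of C2H6 = 32.17 g ÷ 30.07 g/mol = 1.06984 mol
Moles of O2 = 19.84 g ÷ 32.0 g/mol = 0.62 mol
Moles ÷ coefficient: C2H6: 1.06984/2 = 0.5349, O2: 0.62/7 = 0.08857
(a) O2 has the smaller value, so O2 is the limiting reagent.
(b) Moles of CO2 = 0.62 mol O2 × (4/7) = 0.354286 mol; mass = 0.354286 mol × 44.01 g/mol = 15.59 g
(c) C2H6 consumed = 0.62 × (2/7) = 0.177143 mol; remaining = 1.06984 − 0.177143 = 0.892694 mol; mass = 0.892694 mol × 30.07 g/mol = 26.84 g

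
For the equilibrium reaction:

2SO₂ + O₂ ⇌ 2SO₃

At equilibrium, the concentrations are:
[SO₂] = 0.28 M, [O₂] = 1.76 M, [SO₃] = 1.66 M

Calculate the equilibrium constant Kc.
K_c = 19.9704

Kc = ([SO₃]^2) / ([SO₂]^2 × [O₂])
   = ((1.66)^2) / ((0.28)^2·(1.76))
   = 2.7556 / 0.13798 = 19.9704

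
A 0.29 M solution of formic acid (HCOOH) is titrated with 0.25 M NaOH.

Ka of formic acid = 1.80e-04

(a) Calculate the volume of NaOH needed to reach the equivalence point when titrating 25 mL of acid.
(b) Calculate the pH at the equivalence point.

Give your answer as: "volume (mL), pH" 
V = 29.0 mL, pH = 8.44

(a) At equivalence: moles acid = moles base.
moles acid = 0.29 × 0.025 = 0.00725 mol; V_NaOH = 0.00725/0.25 = 0.029 L = 29.0 mL.
(b) At equivalence, all acid → conjugate base A⁻ at [A⁻] = 0.00725/0.054 = 0.1343 M.
Kb = Kw/Ka = 1.0e-14/1.80e-04 = 5.556e-11; [OH⁻] = √(Kb·[A⁻]) = 2.731e-06; pOH = 5.56; pH = 14 − pOH = 8.44.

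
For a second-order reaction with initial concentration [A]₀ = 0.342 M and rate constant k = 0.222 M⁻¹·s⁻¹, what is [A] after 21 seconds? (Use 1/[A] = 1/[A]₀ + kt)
0.1318 M

1/[A] = 1/[A]₀ + k·t = 1/0.342 + (0.222)·(21) = 2.9240 + 4.6620 = 7.5860
[A] = 1/7.5860 = 0.1318 M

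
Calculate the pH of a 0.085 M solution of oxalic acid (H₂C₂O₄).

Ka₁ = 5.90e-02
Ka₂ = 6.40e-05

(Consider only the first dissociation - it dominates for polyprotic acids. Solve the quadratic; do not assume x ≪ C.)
pH = 1.33

x² + Ka₁·x − Ka₁·C = 0 with Ka₁ = 5.90e-02, C = 0.085.
x = (−Ka₁ + √(Ka₁² + 4·Ka₁·C))/2 = 4.7215e-02 M, so pH = 1.33.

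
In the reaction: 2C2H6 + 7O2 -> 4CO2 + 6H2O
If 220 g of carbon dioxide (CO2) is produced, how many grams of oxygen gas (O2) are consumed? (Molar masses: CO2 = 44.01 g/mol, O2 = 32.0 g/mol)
Moles of CO2 = 220 g ÷ 44.01 g/mol = 4.99886 mol
Mole ratio: 7 mol O2 / 4 mol CO2
Moles of O2 = 4.99886 × (7/4) = 8.74801 mol
Mass of O2 = 8.74801 mol × 32.0 g/mol = 279.9 g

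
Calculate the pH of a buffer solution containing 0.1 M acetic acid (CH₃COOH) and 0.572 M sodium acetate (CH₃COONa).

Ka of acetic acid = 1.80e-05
pH = 5.50

pKa = -log(1.80e-05) = 4.74. pH = pKa + log([A⁻]/[HA]) = 4.74 + log(0.572/0.1)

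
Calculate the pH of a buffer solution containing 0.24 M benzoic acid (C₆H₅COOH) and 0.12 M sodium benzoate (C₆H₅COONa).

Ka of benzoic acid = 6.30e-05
pH = 3.90

pKa = -log(6.30e-05) = 4.20. pH = pKa + log([A⁻]/[HA]) = 4.20 + log(0.12/0.24)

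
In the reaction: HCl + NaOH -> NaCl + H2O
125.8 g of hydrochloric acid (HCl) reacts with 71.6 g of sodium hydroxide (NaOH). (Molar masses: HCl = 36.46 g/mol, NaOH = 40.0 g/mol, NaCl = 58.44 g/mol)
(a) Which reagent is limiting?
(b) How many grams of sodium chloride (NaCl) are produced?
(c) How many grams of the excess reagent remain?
(a) NaOH, (b) 104.6 g, (c) 60.54 g

Moles of HCl = 125.8 g ÷ 36.46 g/mol = 3.45036 mol
Moles of NaOH = 71.6 g ÷ 40.0 g/mol = 1.79 mol
Moles ÷ coefficient: HCl: 3.45036/1 = 3.45, NaOH: 1.79/1 = 1.79
(a) NaOH has the smaller value, so NaOH is the limiting reagent.
(b) Moles of NaCl = 1.79 mol NaOH × (1/1) = 1.79 mol; mass = 1.79 mol × 58.44 g/mol = 104.6 g
(c) HCl consumed = 1.79 × (1/1) = 1.79 mol; remaining = 3.45036 − 1.79 = 1.66036 mol; mass = 1.66036 mol × 36.46 g/mol = 60.54 g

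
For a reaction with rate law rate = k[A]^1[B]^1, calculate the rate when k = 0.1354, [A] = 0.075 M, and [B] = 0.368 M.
0.003737 M/s

rate = k·[A]^1·[B]^1 = 0.1354·(0.075)^1·(0.368)^1 = 0.1354·0.075·0.368 = 0.003737 M/s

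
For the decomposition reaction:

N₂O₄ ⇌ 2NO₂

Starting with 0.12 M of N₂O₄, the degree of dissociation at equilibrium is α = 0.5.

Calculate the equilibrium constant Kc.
K_c = 0.2400

x = α·[A]₀ = 0.5 × 0.12 = 0.06 M dissociated.
At eq: [N₂O₄] = 0.12 − 0.06 = 0.06 M; [NO₂] = 2x = 0.12 M.
Kc = [NO₂]²/[N₂O₄] = (0.12)²/0.06 = 0.24.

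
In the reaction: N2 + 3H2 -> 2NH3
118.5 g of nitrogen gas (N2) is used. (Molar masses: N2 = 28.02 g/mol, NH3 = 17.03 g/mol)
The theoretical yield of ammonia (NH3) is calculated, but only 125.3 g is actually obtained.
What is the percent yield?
Moles of N2 = 118.5 g ÷ 28.02 g/mol = 4.22912 mol
Mole ratio: 2 mol NH3 / 1 mol N2
Moles of NH3 = 4.22912 × (2/1) = 8.45824 mol
Theoretical yield = 8.45824 mol × 17.03 g/mol = 144.04 g
Actual yield = 125.3 g
Percent yield = (125.3 / 144.04) × 100% = 87.0%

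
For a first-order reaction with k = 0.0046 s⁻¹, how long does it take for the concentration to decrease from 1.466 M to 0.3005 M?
344.53 s

From ln[A] = ln[A]₀ - k·t: t = ln([A]₀/[A])/k = ln(1.466/0.3005)/0.0046 = ln(4.8785)/0.0046 = 1.5848/0.0046 = 344.53 s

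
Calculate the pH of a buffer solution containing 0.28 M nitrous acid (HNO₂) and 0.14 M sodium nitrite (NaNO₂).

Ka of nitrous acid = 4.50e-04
pH = 3.05

pKa = -log(4.50e-04) = 3.35. pH = pKa + log([A⁻]/[HA]) = 3.35 + log(0.14/0.28)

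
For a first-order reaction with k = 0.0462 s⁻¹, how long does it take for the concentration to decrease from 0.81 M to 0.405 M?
15.00 s

From ln[A] = ln[A]₀ - k·t: t = ln([A]₀/[A])/k = ln(0.81/0.405)/0.0462 = ln(2.0000)/0.0462 = 0.6931/0.0462 = 15.00 s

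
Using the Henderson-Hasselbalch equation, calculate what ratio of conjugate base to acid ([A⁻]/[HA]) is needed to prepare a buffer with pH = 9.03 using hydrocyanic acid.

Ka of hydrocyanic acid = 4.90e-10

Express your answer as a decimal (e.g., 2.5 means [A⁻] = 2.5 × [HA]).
[A⁻]/[HA] = 0.525

pKa = −log(4.90e-10) = 9.3098. pH = pKa + log([A⁻]/[HA]). 9.03 = 9.3098 + log(ratio). log(ratio) = 9.03 − 9.3098 = -0.2798. ratio = 10^(-0.2798) = 0.525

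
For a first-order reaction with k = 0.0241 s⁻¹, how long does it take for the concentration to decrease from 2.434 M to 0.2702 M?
91.21 s

From ln[A] = ln[A]₀ - k·t: t = ln([A]₀/[A])/k = ln(2.434/0.2702)/0.0241 = ln(9.0081)/0.0241 = 2.1981/0.0241 = 91.21 s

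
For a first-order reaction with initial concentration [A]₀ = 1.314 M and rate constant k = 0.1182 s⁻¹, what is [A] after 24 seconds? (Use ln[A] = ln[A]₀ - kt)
0.0770 M

ln[A] = ln[A]₀ - k·t = ln(1.314) - (0.1182)·(24) = 0.2731 - 2.8368 = -2.5637
[A] = e^(-2.5637) = 0.0770 M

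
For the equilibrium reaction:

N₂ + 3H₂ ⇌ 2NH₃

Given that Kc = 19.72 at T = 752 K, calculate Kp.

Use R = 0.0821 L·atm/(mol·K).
K_p = 0.0052

Δn = (moles gaseous products) − (moles gaseous reactants) = -2
T = 752 K; RT = 0.0821 × 752 = 61.7392
Kp = Kc·(RT)^Δn = 19.72 × (61.7392)^-2 = 19.72 × 0.000262348 = 0.0052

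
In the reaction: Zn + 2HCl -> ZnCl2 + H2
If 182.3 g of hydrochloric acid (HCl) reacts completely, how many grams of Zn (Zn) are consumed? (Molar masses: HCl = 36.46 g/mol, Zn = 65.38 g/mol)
Moles of HCl = 182.3 g ÷ 36.46 g/mol = 5 mol
Mole ratio: 1 mol Zn / 2 mol HCl
Moles of Zn = 5 × (1/2) = 2.5 mol
Mass of Zn = 2.5 mol × 65.38 g/mol = 163.4 g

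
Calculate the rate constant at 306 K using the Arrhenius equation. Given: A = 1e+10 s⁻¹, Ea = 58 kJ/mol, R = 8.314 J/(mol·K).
1.26e+00 s⁻¹

k = A·exp(-Ea/(R·T)) = 1e+10·exp(-58000/(8.314·306)) = 1e+10·exp(-22.7980) = 1e+10·1.2559e-10 = 1.26e+00 s⁻¹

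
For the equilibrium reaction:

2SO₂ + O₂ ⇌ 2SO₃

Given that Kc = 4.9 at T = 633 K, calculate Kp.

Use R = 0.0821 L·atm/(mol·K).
K_p = 0.0943

Δn = (moles gaseous products) − (moles gaseous reactants) = -1
T = 633 K; RT = 0.0821 × 633 = 51.9693
Kp = Kc·(RT)^Δn = 4.9 × (51.9693)^-1 = 4.9 × 0.0192421 = 0.0943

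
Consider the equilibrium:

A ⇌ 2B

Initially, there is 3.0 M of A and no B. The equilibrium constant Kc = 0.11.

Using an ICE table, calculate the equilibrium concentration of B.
[B] = 0.548 M

ICE: [A] = 3.0 − x, [B] = 2x.
Kc = (2x)²/(3.0 − x) = 0.11 ⇒ 4x² + 0.11x − 0.33 = 0.
x = (−0.11 + √(0.11² + 4·4·0.33))/(2·4) = (−0.11 + √5.2921)/8 = 0.27381.
[B] = 2x = 0.548 M.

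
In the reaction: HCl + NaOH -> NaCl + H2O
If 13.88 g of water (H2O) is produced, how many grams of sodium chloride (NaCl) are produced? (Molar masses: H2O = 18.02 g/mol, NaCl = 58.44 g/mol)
Moles of H2O = 13.88 g ÷ 18.02 g/mol = 0.770255 mol
Mole ratio: 1 mol NaCl / 1 mol H2O
Moles of NaCl = 0.770255 × (1/1) = 0.770255 mol
Mass of NaCl = 0.770255 mol × 58.44 g/mol = 45.01 g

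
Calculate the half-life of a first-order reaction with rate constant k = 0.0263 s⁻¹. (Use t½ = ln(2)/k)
26.36 s

t½ = ln(2)/k = 0.6931/0.0263 = 26.36 s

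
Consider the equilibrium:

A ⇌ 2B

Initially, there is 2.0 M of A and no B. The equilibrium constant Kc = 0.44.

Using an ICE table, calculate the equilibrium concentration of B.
[B] = 0.835 M

ICE: [A] = 2.0 − x, [B] = 2x.
Kc = (2x)²/(2.0 − x) = 0.44 ⇒ 4x² + 0.44x − 0.88 = 0.
x = (−0.44 + √(0.44² + 4·4·0.88))/(2·4) = (−0.44 + √14.274)/8 = 0.41726.
[B] = 2x = 0.835 M.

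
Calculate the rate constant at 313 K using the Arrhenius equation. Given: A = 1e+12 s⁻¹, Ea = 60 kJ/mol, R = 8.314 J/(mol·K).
9.70e+01 s⁻¹

k = A·exp(-Ea/(R·T)) = 1e+12·exp(-60000/(8.314·313)) = 1e+12·exp(-23.0567) = 1e+12·9.6964e-11 = 9.70e+01 s⁻¹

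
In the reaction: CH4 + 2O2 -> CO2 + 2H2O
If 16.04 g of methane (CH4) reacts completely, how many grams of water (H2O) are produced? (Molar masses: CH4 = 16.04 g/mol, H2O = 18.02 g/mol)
Moles of CH4 = 16.04 g ÷ 16.04 g/mol = 1 mol
Mole ratio: 2 mol H2O / 1 mol CH4
Moles of H2O = 1 × (2/1) = 2 mol
Mass of H2O = 2 mol × 18.02 g/mol = 36.04 g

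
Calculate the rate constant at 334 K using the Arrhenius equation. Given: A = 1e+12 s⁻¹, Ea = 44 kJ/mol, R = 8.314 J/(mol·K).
1.31e+05 s⁻¹

k = A·exp(-Ea/(R·T)) = 1e+12·exp(-44000/(8.314·334)) = 1e+12·exp(-15.8451) = 1e+12·1.3138e-07 = 1.31e+05 s⁻¹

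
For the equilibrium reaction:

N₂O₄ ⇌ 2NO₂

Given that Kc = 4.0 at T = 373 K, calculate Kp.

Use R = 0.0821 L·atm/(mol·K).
K_p = 122.4932

Δn = (moles gaseous products) − (moles gaseous reactants) = 1
T = 373 K; RT = 0.0821 × 373 = 30.6233
Kp = Kc·(RT)^Δn = 4.0 × (30.6233)^1 = 4.0 × 30.6233 = 122.4932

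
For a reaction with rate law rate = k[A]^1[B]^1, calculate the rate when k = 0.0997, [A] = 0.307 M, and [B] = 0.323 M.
0.009886 M/s

rate = k·[A]^1·[B]^1 = 0.0997·(0.307)^1·(0.323)^1 = 0.0997·0.307·0.323 = 0.009886 M/s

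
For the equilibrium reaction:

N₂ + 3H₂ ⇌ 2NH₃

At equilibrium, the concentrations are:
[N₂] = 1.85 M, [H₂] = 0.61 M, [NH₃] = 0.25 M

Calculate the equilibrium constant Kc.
K_c = 0.1488

Kc = ([NH₃]^2) / ([N₂] × [H₂]^3)
   = ((0.25)^2) / ((1.85)·(0.61)^3)
   = 0.0625 / 0.41991 = 0.1488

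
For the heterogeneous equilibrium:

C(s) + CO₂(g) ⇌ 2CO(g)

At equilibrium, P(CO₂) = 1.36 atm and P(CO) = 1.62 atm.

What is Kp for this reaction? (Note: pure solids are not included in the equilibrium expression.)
K_p = 1.930

Solid C is excluded.
Kp = P(CO)²/P(CO₂) = (1.62)²/1.36 = 2.624/1.36 = 1.930.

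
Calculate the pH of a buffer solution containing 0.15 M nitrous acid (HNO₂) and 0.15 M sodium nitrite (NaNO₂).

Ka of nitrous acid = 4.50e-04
pH = 3.35

pKa = -log(4.50e-04) = 3.35. pH = pKa + log([A⁻]/[HA]) = 3.35 + log(0.15/0.15)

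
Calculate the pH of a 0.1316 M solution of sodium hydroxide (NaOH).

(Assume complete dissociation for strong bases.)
pH = 13.12

[OH⁻] = 0.1316 M for strong base. pOH = -log[OH⁻] = 0.88, pH = 14 - pOH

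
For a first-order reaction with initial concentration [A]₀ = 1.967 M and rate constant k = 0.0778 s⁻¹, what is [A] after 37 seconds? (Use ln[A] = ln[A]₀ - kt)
0.1106 M

ln[A] = ln[A]₀ - k·t = ln(1.967) - (0.0778)·(37) = 0.6765 - 2.8786 = -2.2021
[A] = e^(-2.2021) = 0.1106 M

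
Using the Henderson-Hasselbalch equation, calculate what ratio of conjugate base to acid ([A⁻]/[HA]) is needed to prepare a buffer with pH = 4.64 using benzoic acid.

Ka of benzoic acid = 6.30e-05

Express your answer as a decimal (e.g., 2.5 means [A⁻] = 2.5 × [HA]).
[A⁻]/[HA] = 2.750

pKa = −log(6.30e-05) = 4.2007. pH = pKa + log([A⁻]/[HA]). 4.64 = 4.2007 + log(ratio). log(ratio) = 4.64 − 4.2007 = 0.4393. ratio = 10^(0.4393) = 2.750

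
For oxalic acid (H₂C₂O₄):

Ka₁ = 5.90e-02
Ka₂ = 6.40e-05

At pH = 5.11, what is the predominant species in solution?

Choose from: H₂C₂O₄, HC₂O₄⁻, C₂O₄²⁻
C₂O₄²⁻

pKa1 = 1.23, pKa2 = 4.19. Each pKa is the crossover between adjacent species; pH = 5.11 lies in the region where C₂O₄²⁻ predominates.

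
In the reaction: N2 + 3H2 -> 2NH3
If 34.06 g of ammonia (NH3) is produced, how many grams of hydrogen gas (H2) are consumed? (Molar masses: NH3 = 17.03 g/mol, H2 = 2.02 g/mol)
Moles of NH3 = 34.06 g ÷ 17.03 g/mol = 2 mol
Mole ratio: 3 mol H2 / 2 mol NH3
Moles of H2 = 2 × (3/2) = 3 mol
Mass of H2 = 3 mol × 2.02 g/mol = 6.06 g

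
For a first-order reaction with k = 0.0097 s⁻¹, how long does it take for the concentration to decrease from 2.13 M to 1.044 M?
73.51 s

From ln[A] = ln[A]₀ - k·t: t = ln([A]₀/[A])/k = ln(2.13/1.044)/0.0097 = ln(2.0402)/0.0097 = 0.7131/0.0097 = 73.51 s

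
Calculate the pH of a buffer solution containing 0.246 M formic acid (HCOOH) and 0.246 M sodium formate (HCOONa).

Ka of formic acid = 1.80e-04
pH = 3.74

pKa = -log(1.80e-04) = 3.74. pH = pKa + log([A⁻]/[HA]) = 3.74 + log(0.246/0.246)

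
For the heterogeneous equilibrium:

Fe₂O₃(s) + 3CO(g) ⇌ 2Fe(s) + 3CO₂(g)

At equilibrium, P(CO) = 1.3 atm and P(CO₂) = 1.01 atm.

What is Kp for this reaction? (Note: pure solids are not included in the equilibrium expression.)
K_p = 0.469

Solids (Fe₂O₃, Fe) are excluded.
Kp = P(CO₂)³/P(CO)³ = (1.01)³/(1.3)³ = 1.03/2.197 = 0.469.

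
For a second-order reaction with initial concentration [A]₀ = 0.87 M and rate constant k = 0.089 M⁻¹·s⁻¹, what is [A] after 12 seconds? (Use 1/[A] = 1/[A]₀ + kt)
0.4510 M

1/[A] = 1/[A]₀ + k·t = 1/0.87 + (0.089)·(12) = 1.1494 + 1.0680 = 2.2174
[A] = 1/2.2174 = 0.4510 M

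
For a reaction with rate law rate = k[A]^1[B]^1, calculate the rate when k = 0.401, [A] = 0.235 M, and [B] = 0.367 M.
0.03458 M/s

rate = k·[A]^1·[B]^1 = 0.401·(0.235)^1·(0.367)^1 = 0.401·0.235·0.367 = 0.03458 M/s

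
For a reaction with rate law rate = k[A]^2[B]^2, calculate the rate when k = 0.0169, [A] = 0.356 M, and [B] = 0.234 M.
0.0001173 M/s

rate = k·[A]^2·[B]^2 = 0.0169·(0.356)^2·(0.234)^2 = 0.0169·0.126736·0.054756 = 0.0001173 M/s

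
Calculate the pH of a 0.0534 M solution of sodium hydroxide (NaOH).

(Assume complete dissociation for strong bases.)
pH = 12.73

[OH⁻] = 0.0534 M for strong base. pOH = -log[OH⁻] = 1.27, pH = 14 - pOH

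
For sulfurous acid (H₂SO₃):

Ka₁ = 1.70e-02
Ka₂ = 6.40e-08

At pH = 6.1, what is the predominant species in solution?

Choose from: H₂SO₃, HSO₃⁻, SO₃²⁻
HSO₃⁻

pKa1 = 1.77, pKa2 = 7.19. Each pKa is the crossover between adjacent species; pH = 6.1 lies in the region where HSO₃⁻ predominates.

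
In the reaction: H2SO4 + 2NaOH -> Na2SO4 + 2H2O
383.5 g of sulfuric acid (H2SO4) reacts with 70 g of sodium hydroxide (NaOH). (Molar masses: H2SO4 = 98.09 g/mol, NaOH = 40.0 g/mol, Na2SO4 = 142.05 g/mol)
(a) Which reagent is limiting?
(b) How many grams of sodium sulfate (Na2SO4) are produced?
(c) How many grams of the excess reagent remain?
(a) NaOH, (b) 124.3 g, (c) 297.7 g

Moles of H2SO4 = 383.5 g ÷ 98.09 g/mol = 3.90967 mol
Moles of NaOH = 70 g ÷ 40.0 g/mol = 1.75 mol
Moles ÷ coefficient: H2SO4: 3.90967/1 = 3.91, NaOH: 1.75/2 = 0.875
(a) NaOH has the smaller value, so NaOH is the limiting reagent.
(b) Moles of Na2SO4 = 1.75 mol NaOH × (1/2) = 0.875 mol; mass = 0.875 mol × 142.05 g/mol = 124.3 g
(c) H2SO4 consumed = 1.75 × (1/2) = 0.875 mol; remaining = 3.90967 − 0.875 = 3.03467 mol; mass = 3.03467 mol × 98.09 g/mol = 297.7 g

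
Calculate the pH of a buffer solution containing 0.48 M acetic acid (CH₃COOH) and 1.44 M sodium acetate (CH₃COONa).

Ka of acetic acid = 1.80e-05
pH = 5.22

pKa = -log(1.80e-05) = 4.74. pH = pKa + log([A⁻]/[HA]) = 4.74 + log(1.44/0.48)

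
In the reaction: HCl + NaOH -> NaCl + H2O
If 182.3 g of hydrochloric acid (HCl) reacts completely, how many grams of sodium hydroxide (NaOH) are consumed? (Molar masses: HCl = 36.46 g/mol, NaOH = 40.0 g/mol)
Moles of HCl = 182.3 g ÷ 36.46 g/mol = 5 mol
Mole ratio: 1 mol NaOH / 1 mol HCl
Moles of NaOH = 5 × (1/1) = 5 mol
Mass of NaOH = 5 mol × 40.0 g/mol = 200 g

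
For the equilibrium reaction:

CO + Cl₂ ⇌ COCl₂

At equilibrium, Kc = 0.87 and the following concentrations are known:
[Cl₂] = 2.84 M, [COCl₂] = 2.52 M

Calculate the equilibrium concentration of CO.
[CO] = 1.0199 M

Kc = ([COCl₂]) / ([CO] × [Cl₂]) = 0.87
[CO]^1 = (product terms)/(Kc · other reactant terms) = 2.52 / (0.87 · 2.84) = 1.0199
[CO] = 1.0199 M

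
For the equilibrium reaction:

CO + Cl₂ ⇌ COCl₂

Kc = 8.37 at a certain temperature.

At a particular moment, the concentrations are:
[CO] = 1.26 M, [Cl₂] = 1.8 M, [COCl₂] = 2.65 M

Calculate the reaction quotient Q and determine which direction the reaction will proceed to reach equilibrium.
Q = 1.168, Q < K, reaction proceeds forward (toward products)

Q = ([COCl₂]) / ([CO] × [Cl₂])
  = ((2.65)) / ((1.26)·(1.8)) = 2.65/2.268 = 1.168
Since Q = 1.168 < Kc = 8.37, the reaction proceeds forward (toward products) to reach equilibrium.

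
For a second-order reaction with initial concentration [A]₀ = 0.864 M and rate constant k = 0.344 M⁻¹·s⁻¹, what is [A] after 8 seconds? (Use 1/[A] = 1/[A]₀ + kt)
0.2558 M

1/[A] = 1/[A]₀ + k·t = 1/0.864 + (0.344)·(8) = 1.1574 + 2.7520 = 3.9094
[A] = 1/3.9094 = 0.2558 M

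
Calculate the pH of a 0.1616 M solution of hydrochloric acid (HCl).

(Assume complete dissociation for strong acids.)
pH = 0.79

[H⁺] = 0.1616 M for strong acid. pH = -log[H⁺] = -log(0.1616)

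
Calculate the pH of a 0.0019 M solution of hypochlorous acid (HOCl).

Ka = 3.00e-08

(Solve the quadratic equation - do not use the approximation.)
pH = 5.12

x² + Ka×x - Ka×C = 0. Using quadratic formula: [H⁺] = 7.5348e-06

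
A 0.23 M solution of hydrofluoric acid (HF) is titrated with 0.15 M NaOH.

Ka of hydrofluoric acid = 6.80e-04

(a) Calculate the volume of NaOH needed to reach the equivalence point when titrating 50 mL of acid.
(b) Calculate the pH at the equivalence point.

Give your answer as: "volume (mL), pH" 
V = 76.7 mL, pH = 8.06

(a) At equivalence: moles acid = moles base.
moles acid = 0.23 × 0.05 = 0.0115 mol; V_NaOH = 0.0115/0.15 = 0.07667 L = 76.7 mL.
(b) At equivalence, all acid → conjugate base A⁻ at [A⁻] = 0.0115/0.1267 = 0.09079 M.
Kb = Kw/Ka = 1.0e-14/6.80e-04 = 1.471e-11; [OH⁻] = √(Kb·[A⁻]) = 1.155e-06; pOH = 5.94; pH = 14 − pOH = 8.06.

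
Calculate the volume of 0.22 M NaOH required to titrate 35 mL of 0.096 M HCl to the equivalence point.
V_{base} = 15.3 mL

At equivalence: moles acid = moles base.
moles HCl = 0.096 M × 0.035 L = 0.00336 mol
V_NaOH = 0.00336 mol ÷ 0.22 M = 0.01527 L = 15.3 mL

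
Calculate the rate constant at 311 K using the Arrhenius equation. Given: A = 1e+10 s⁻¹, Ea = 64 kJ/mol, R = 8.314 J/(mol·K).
1.78e-01 s⁻¹

k = A·exp(-Ea/(R·T)) = 1e+10·exp(-64000/(8.314·311)) = 1e+10·exp(-24.7520) = 1e+10·1.7798e-11 = 1.78e-01 s⁻¹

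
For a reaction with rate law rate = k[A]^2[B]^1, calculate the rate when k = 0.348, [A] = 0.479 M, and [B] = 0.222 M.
0.01773 M/s

rate = k·[A]^2·[B]^1 = 0.348·(0.479)^2·(0.222)^1 = 0.348·0.229441·0.222 = 0.01773 M/s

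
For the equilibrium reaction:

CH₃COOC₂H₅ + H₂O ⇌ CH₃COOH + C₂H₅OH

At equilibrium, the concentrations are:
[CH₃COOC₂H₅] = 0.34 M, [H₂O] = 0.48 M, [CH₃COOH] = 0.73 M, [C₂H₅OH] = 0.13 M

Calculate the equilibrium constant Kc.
K_c = 0.5815

Kc = ([CH₃COOH] × [C₂H₅OH]) / ([CH₃COOC₂H₅] × [H₂O])
   = ((0.73)·(0.13)) / ((0.34)·(0.48))
   = 0.0949 / 0.1632 = 0.5815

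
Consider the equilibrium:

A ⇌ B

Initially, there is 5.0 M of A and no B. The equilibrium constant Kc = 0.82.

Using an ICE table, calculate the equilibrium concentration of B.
[B] = 2.253 M

ICE: [A] = 5.0 − x, [B] = x.
Kc = x/(5.0 − x) = 0.82 ⇒ x = 0.82·5.0/(1 + 0.82) = 4.1/1.82 = 2.253.
[B] = x = 2.253 M.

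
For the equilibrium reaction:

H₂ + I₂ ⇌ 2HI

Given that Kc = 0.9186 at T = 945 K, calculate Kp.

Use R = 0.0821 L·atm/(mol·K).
K_p = 0.9186

Δn = (moles gaseous products) − (moles gaseous reactants) = 0
T = 945 K; RT = 0.0821 × 945 = 77.5845
Kp = Kc·(RT)^Δn = 0.9186 × (77.5845)^0 = 0.9186 × 1 = 0.9186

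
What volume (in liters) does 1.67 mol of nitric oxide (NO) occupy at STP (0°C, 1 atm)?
At STP, 1 mol of gas occupies 22.4 L
Volume = 1.67 mol × 22.4 L/mol = 37.41 L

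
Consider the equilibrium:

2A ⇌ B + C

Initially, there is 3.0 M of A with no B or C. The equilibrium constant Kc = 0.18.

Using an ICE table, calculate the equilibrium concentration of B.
[B] = 0.689 M

ICE: [A] = 3.0 − 2x, [B] = [C] = x.
Kc = x²/(3.0 − 2x)² = 0.18 ⇒ √Kc = x/(3.0 − 2x).
x = √0.18·3.0/(1 + 2√0.18) = 0.42426·3.0/1.8485 = 0.68854.
[B] = x = 0.689 M.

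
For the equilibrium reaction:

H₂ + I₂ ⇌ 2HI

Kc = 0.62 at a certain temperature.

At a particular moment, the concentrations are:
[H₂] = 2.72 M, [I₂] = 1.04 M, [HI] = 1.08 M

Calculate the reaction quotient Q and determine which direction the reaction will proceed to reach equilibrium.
Q = 0.412, Q < K, reaction proceeds forward (toward products)

Q = ([HI]^2) / ([H₂] × [I₂])
  = ((1.08)^2) / ((2.72)·(1.04)) = 1.1664/2.8288 = 0.4123
Since Q = 0.4123 < Kc = 0.62, the reaction proceeds forward (toward products) to reach equilibrium.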